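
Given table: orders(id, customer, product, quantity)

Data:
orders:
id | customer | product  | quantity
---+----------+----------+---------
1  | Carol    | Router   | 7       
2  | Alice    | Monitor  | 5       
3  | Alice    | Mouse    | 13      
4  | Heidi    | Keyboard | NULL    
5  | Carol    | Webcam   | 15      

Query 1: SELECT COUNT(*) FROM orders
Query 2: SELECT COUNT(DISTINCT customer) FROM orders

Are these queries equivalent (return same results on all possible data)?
No, not equivalent

Query 1 returns: [(5,)]
Query 2 returns: [(3,)]

Reason: COUNT(*) counts rows, COUNT(DISTINCT customer) counts unique customers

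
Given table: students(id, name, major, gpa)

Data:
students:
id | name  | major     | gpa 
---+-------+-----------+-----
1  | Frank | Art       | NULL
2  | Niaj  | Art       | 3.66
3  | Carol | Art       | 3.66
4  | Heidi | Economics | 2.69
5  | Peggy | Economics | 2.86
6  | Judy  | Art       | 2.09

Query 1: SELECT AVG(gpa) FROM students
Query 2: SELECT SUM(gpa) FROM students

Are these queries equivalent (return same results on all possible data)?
No, not equivalent

Query 1 returns: [(2.992,)]
Query 2 returns: [(14.96,)]

Reason: AVG vs SUM give different aggregate values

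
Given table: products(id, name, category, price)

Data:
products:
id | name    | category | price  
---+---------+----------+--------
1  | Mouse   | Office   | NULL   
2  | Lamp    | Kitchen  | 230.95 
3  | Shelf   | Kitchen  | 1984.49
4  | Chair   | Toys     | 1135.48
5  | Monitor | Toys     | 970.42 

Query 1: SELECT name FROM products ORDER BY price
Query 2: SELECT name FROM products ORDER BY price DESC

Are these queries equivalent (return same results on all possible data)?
No, not equivalent

Query 1 returns: [('Mouse',), ('Lamp',), ('Monitor',), ('Chair',), ('Shelf',)]
Query 2 returns: [('Shelf',), ('Chair',), ('Monitor',), ('Lamp',), ('Mouse',)]

Reason: ASC vs DESC gives opposite ordering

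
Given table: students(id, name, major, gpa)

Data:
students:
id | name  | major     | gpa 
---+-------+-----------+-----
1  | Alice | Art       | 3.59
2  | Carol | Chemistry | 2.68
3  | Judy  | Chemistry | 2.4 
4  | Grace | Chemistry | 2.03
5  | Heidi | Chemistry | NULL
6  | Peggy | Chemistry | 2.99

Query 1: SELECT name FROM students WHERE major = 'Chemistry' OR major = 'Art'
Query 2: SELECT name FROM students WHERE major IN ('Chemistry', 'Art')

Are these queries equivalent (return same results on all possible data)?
Yes, equivalent

Both queries return: [('Alice',), ('Carol',), ('Grace',), ('Heidi',), ('Judy',), ('Peggy',)]

Reason: OR vs IN are equivalent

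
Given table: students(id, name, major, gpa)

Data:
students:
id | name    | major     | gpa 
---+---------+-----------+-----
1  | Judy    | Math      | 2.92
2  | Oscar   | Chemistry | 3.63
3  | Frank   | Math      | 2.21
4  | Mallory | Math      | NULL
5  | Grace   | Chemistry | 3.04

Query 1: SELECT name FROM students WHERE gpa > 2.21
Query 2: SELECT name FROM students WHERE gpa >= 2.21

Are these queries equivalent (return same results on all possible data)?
No, not equivalent

Query 1 returns: [('Judy',), ('Oscar',), ('Grace',)]
Query 2 returns: [('Judy',), ('Oscar',), ('Frank',), ('Grace',)]

Reason: > vs >= gives different results when gpa = 2.21 exists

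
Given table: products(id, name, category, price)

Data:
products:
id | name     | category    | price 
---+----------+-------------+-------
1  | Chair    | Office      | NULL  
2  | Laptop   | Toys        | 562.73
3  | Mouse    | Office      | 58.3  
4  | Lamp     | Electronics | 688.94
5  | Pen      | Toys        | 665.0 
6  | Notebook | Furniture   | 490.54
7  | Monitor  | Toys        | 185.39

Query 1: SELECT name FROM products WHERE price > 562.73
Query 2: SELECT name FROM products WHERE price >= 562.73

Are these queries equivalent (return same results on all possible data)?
No, not equivalent

Query 1 returns: [('Lamp',), ('Pen',)]
Query 2 returns: [('Laptop',), ('Lamp',), ('Pen',)]

Reason: > vs >= gives different results when price = 562.73 exists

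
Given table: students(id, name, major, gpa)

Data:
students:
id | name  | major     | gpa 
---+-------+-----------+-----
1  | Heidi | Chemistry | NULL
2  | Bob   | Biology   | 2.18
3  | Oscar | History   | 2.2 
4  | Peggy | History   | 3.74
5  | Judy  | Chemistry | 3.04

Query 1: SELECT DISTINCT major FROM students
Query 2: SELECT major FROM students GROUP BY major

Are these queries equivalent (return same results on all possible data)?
Yes, equivalent

Both queries return: [('Biology',), ('Chemistry',), ('History',)]

Reason: Both get unique majors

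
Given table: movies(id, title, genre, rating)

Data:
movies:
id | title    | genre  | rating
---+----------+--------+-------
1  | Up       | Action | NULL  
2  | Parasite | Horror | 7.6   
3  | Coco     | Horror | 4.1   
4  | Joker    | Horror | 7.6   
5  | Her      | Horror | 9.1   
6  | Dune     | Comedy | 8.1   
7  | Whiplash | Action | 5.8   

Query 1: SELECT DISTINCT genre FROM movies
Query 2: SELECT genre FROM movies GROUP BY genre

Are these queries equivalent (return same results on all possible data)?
Yes, equivalent

Both queries return: [('Action',), ('Comedy',), ('Horror',)]

Reason: Both get unique genres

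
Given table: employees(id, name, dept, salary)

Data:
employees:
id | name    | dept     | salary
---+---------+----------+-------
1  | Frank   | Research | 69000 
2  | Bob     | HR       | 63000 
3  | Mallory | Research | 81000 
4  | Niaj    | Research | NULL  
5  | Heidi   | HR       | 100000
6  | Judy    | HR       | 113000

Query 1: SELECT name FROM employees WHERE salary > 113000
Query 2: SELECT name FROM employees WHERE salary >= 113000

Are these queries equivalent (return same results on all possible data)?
No, not equivalent

Query 1 returns: []
Query 2 returns: [('Judy',)]

Reason: > vs >= gives different results when salary = 113000 exists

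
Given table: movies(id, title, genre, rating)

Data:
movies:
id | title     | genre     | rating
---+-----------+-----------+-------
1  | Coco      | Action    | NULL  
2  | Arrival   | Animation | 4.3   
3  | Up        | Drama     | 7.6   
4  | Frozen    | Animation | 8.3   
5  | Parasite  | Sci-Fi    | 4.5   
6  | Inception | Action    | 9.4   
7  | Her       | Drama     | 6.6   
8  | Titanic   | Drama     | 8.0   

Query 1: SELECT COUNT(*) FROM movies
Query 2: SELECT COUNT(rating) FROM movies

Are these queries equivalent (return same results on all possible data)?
No, not equivalent

Query 1 returns: [(8,)]
Query 2 returns: [(7,)]

Reason: COUNT(*) includes NULLs, COUNT(column) excludes them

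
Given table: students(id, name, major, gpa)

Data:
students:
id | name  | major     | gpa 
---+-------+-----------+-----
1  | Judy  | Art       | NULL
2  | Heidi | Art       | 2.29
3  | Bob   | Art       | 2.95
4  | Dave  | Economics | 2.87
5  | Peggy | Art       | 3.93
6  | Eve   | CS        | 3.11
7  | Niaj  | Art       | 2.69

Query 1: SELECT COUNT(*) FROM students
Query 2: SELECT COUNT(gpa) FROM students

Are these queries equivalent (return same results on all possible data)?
No, not equivalent

Query 1 returns: [(7,)]
Query 2 returns: [(6,)]

Reason: COUNT(*) includes NULLs, COUNT(column) excludes them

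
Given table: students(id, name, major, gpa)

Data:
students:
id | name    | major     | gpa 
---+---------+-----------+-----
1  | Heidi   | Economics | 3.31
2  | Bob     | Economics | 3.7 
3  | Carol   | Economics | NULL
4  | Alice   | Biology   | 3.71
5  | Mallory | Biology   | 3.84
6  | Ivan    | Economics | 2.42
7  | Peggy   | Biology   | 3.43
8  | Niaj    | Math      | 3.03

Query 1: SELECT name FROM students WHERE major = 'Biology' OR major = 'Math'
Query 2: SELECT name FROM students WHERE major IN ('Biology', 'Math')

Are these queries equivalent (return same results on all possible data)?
Yes, equivalent

Both queries return: [('Alice',), ('Mallory',), ('Niaj',), ('Peggy',)]

Reason: OR vs IN are equivalent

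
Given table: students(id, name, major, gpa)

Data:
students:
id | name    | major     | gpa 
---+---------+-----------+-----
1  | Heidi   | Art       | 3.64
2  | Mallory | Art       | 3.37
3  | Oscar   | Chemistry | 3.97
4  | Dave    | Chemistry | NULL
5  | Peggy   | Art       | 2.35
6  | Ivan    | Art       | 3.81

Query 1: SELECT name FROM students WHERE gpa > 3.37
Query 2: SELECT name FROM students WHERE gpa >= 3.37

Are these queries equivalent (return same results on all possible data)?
No, not equivalent

Query 1 returns: [('Heidi',), ('Oscar',), ('Ivan',)]
Query 2 returns: [('Heidi',), ('Mallory',), ('Oscar',), ('Ivan',)]

Reason: > vs >= gives different results when gpa = 3.37 exists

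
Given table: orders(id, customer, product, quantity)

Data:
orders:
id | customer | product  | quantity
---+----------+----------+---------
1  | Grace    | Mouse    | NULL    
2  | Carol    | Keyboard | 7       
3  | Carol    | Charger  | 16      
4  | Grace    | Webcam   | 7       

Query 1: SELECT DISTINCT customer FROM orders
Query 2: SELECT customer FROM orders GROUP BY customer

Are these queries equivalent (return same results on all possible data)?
Yes, equivalent

Both queries return: [('Carol',), ('Grace',)]

Reason: Both get unique customers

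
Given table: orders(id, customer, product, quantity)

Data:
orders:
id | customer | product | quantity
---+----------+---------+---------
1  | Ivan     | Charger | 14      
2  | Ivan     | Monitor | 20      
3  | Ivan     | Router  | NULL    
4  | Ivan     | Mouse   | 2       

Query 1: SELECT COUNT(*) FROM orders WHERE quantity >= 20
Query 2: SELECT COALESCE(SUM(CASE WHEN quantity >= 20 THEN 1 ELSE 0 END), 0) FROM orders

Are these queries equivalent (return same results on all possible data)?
Yes, equivalent

Both queries return: [(1,)]

Reason: COUNT with WHERE vs conditional SUM (COALESCE handles empty-table NULL)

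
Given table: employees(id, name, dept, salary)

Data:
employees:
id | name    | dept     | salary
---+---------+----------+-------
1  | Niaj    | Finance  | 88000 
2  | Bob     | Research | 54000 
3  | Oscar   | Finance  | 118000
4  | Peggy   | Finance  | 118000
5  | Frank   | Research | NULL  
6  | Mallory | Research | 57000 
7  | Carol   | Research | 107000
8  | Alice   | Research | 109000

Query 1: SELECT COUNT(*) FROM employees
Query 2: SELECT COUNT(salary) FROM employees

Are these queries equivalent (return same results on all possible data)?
No, not equivalent

Query 1 returns: [(8,)]
Query 2 returns: [(7,)]

Reason: COUNT(*) includes NULLs, COUNT(column) excludes them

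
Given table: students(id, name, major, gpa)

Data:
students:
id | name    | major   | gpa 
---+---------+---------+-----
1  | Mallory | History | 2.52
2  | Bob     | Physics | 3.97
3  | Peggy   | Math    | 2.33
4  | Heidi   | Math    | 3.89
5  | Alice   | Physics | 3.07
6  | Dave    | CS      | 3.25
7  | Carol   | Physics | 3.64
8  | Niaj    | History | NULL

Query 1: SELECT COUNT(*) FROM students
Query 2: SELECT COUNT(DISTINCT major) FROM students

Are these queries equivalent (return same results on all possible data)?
No, not equivalent

Query 1 returns: [(8,)]
Query 2 returns: [(4,)]

Reason: COUNT(*) counts rows, COUNT(DISTINCT major) counts unique majors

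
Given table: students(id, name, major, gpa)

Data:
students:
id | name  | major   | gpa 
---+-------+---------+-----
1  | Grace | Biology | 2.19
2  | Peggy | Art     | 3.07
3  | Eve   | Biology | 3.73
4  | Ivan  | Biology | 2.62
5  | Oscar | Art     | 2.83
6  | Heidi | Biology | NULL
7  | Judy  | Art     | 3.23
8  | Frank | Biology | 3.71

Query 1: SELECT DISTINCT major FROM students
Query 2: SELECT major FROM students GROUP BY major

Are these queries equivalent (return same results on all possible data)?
Yes, equivalent

Both queries return: [('Art',), ('Biology',)]

Reason: Both get unique majors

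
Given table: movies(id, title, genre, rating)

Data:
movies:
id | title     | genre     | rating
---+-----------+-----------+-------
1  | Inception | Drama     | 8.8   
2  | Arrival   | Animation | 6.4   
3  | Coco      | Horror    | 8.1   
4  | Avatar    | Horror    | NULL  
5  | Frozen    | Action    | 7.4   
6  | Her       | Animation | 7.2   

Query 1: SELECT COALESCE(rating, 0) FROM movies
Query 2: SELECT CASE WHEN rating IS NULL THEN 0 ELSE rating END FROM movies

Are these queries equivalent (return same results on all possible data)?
Yes, equivalent

Both queries return: [(0,), (6.4,), (7.2,), (7.4,), (8.1,), (8.8,)]

Reason: COALESCE vs CASE for NULL handling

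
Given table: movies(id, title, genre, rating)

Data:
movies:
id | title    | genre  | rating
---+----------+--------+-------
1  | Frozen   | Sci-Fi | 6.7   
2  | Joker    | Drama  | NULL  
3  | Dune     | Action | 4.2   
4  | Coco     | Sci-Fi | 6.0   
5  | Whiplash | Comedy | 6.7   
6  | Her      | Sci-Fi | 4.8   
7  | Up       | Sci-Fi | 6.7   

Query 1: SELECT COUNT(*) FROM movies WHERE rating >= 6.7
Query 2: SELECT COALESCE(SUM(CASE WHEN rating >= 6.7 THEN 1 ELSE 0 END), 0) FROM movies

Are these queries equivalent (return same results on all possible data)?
Yes, equivalent

Both queries return: [(3,)]

Reason: COUNT with WHERE vs conditional SUM (COALESCE handles empty-table NULL)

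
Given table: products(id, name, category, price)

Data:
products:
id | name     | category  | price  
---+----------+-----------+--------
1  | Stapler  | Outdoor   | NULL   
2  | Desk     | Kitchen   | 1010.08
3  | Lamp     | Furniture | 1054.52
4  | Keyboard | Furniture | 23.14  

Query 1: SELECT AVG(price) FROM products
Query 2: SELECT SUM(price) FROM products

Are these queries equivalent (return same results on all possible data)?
No, not equivalent

Query 1 returns: [(695.9133333333334,)]
Query 2 returns: [(2087.7400000000002,)]

Reason: AVG vs SUM give different aggregate values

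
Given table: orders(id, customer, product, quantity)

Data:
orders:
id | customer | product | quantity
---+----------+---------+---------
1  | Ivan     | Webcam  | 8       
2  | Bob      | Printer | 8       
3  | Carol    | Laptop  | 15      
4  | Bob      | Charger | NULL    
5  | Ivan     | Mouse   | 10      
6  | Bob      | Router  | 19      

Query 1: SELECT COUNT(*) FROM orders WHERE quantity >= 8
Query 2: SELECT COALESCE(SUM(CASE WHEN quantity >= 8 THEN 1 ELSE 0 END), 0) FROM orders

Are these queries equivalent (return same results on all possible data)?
Yes, equivalent

Both queries return: [(5,)]

Reason: COUNT with WHERE vs conditional SUM (COALESCE handles empty-table NULL)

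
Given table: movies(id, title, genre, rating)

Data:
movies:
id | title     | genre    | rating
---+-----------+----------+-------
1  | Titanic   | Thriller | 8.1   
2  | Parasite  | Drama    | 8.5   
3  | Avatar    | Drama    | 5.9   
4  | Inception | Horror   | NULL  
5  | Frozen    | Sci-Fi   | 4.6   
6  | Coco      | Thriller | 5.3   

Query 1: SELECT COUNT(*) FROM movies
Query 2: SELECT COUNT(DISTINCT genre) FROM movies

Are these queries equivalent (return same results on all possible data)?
No, not equivalent

Query 1 returns: [(6,)]
Query 2 returns: [(4,)]

Reason: COUNT(*) counts rows, COUNT(DISTINCT genre) counts unique genres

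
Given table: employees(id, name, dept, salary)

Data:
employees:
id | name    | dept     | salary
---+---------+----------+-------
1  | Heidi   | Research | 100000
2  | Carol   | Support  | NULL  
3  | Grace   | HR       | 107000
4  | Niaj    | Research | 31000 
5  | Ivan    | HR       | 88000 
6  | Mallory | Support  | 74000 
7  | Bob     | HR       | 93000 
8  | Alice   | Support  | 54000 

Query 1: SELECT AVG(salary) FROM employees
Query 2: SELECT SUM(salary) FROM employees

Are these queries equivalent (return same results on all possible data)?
No, not equivalent

Query 1 returns: [(78142.85714285714,)]
Query 2 returns: [(547000,)]

Reason: AVG vs SUM give different aggregate values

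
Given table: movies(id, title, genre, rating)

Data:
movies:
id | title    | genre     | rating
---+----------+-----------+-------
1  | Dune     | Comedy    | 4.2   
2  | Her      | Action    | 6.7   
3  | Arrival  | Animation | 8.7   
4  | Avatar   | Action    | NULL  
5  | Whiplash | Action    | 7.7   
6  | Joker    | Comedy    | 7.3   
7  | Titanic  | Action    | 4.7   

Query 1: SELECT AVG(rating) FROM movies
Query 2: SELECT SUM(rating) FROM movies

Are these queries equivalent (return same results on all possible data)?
No, not equivalent

Query 1 returns: [(6.55,)]
Query 2 returns: [(39.3,)]

Reason: AVG vs SUM give different aggregate values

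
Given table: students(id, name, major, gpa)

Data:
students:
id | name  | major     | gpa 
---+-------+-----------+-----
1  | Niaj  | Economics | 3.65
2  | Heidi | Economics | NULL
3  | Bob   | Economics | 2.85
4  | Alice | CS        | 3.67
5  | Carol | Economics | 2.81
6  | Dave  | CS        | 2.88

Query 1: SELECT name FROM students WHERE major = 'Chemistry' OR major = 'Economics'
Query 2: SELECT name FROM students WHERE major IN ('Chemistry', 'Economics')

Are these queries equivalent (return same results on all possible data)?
Yes, equivalent

Both queries return: [('Bob',), ('Carol',), ('Heidi',), ('Niaj',)]

Reason: OR vs IN are equivalent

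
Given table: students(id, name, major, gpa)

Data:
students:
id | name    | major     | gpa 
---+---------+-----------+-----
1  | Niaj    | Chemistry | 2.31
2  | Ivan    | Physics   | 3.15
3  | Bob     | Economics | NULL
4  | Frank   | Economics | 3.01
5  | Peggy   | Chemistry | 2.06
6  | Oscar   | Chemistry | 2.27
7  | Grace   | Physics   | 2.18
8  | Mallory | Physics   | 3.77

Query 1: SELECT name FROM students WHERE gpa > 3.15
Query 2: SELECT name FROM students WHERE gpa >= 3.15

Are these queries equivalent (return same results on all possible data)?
No, not equivalent

Query 1 returns: [('Mallory',)]
Query 2 returns: [('Ivan',), ('Mallory',)]

Reason: > vs >= gives different results when gpa = 3.15 exists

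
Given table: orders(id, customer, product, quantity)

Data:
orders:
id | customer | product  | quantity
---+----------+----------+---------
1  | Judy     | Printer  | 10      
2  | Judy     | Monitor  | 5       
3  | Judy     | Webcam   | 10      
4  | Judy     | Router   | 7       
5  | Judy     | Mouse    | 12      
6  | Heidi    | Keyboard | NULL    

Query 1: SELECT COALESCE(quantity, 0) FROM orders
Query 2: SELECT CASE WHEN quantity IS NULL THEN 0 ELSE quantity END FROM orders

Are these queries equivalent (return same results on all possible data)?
Yes, equivalent

Both queries return: [(0,), (5,), (7,), (10,), (10,), (12,)]

Reason: COALESCE vs CASE for NULL handling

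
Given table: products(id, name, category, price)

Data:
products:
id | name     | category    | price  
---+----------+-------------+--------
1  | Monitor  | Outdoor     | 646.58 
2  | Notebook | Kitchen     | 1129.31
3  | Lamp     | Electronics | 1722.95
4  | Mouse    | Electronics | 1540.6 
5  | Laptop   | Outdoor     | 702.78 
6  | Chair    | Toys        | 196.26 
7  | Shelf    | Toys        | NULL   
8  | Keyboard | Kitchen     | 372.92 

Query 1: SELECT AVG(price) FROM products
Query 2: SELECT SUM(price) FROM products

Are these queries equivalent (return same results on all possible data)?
No, not equivalent

Query 1 returns: [(901.6285714285714,)]
Query 2 returns: [(6311.4,)]

Reason: AVG vs SUM give different aggregate values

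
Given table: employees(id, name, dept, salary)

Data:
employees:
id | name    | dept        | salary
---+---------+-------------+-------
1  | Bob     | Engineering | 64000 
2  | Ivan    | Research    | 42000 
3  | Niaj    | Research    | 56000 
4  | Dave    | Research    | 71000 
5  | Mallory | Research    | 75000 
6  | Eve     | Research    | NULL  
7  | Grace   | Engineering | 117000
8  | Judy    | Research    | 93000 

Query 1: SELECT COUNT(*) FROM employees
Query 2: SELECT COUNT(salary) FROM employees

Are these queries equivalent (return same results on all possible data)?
No, not equivalent

Query 1 returns: [(8,)]
Query 2 returns: [(7,)]

Reason: COUNT(*) includes NULLs, COUNT(column) excludes them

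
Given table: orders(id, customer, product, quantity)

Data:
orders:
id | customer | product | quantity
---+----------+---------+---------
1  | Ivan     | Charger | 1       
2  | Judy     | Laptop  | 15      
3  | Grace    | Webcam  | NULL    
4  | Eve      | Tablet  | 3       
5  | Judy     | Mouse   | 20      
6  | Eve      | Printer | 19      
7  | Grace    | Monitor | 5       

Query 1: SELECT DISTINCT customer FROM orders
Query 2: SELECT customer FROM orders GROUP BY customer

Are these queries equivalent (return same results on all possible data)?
Yes, equivalent

Both queries return: [('Eve',), ('Grace',), ('Ivan',), ('Judy',)]

Reason: Both get unique customers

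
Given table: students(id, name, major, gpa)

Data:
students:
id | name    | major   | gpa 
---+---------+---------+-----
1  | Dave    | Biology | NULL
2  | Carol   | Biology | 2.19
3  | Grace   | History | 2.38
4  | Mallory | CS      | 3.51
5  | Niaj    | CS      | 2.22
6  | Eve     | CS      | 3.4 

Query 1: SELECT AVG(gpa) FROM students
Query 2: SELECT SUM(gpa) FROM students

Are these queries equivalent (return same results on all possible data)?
No, not equivalent

Query 1 returns: [(2.7399999999999998,)]
Query 2 returns: [(13.7,)]

Reason: AVG vs SUM give different aggregate values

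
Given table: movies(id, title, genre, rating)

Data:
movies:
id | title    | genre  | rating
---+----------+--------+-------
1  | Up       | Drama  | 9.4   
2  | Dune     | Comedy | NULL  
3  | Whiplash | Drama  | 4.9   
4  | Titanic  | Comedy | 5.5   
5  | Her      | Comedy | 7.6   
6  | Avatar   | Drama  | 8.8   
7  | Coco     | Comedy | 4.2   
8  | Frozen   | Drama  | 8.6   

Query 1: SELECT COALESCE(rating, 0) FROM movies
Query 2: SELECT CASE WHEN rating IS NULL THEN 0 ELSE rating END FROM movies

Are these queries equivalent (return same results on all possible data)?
Yes, equivalent

Both queries return: [(0,), (4.2,), (4.9,), (5.5,), (7.6,), (8.6,), (8.8,), (9.4,)]

Reason: COALESCE vs CASE for NULL handling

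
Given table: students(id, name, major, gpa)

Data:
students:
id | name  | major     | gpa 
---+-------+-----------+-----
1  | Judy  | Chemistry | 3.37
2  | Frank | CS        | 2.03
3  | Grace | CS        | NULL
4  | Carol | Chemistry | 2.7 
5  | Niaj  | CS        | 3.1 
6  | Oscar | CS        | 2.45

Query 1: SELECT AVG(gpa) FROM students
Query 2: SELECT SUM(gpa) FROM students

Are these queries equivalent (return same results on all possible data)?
No, not equivalent

Query 1 returns: [(2.73,)]
Query 2 returns: [(13.65,)]

Reason: AVG vs SUM give different aggregate values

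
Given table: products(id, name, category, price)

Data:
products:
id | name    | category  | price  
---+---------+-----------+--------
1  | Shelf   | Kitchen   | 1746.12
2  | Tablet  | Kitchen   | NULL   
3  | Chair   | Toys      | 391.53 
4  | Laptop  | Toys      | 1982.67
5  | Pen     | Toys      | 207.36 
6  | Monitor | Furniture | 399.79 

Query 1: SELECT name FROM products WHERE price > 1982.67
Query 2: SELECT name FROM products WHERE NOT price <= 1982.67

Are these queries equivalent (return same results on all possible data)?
Yes, equivalent

Both queries return: []

Reason: Both filter price > 1982.67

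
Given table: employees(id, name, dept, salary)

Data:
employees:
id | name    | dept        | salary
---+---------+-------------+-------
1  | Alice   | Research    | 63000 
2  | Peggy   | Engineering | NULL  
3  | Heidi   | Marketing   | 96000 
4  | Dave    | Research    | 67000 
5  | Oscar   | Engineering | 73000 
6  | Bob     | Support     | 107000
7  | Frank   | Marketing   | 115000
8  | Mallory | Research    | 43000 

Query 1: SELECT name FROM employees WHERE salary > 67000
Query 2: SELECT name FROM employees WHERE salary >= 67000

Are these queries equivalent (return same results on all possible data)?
No, not equivalent

Query 1 returns: [('Heidi',), ('Oscar',), ('Bob',), ('Frank',)]
Query 2 returns: [('Heidi',), ('Dave',), ('Oscar',), ('Bob',), ('Frank',)]

Reason: > vs >= gives different results when salary = 67000 exists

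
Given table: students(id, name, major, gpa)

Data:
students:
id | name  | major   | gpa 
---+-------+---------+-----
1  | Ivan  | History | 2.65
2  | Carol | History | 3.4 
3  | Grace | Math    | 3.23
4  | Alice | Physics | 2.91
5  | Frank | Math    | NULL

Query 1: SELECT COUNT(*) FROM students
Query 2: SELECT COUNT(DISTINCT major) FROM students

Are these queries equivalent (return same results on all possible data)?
No, not equivalent

Query 1 returns: [(5,)]
Query 2 returns: [(3,)]

Reason: COUNT(*) counts rows, COUNT(DISTINCT major) counts unique majors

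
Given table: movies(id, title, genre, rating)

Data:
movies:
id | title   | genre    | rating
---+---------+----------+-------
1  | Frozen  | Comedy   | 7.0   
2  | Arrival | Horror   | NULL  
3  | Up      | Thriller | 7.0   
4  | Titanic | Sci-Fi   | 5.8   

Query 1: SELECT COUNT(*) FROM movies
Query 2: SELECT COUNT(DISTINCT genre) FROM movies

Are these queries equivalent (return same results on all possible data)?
No, not equivalent

Query 1 returns: [(4,)]
Query 2 returns: [(4,)]

Reason: COUNT(*) counts rows, COUNT(DISTINCT genre) counts unique genres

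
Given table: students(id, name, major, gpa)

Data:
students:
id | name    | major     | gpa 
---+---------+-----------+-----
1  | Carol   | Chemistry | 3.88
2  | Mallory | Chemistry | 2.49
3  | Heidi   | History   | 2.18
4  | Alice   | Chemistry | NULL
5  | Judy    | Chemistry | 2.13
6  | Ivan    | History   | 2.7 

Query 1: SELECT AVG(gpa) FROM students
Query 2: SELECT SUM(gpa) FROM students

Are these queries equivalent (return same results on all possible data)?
No, not equivalent

Query 1 returns: [(2.676,)]
Query 2 returns: [(13.38,)]

Reason: AVG vs SUM give different aggregate values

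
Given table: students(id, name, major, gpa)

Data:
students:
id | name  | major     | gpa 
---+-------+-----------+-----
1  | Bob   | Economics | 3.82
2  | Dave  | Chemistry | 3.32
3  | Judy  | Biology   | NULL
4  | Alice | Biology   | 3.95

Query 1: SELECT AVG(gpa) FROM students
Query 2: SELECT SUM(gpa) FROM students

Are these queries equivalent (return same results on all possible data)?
No, not equivalent

Query 1 returns: [(3.6966666666666668,)]
Query 2 returns: [(11.09,)]

Reason: AVG vs SUM give different aggregate values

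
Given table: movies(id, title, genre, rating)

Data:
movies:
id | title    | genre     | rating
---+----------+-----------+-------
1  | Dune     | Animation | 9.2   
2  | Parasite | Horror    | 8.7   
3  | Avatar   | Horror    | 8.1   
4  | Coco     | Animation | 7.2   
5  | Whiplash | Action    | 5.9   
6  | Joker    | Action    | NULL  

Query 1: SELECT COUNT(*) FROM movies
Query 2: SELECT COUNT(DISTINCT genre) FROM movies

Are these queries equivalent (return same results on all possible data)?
No, not equivalent

Query 1 returns: [(6,)]
Query 2 returns: [(3,)]

Reason: COUNT(*) counts rows, COUNT(DISTINCT genre) counts unique genres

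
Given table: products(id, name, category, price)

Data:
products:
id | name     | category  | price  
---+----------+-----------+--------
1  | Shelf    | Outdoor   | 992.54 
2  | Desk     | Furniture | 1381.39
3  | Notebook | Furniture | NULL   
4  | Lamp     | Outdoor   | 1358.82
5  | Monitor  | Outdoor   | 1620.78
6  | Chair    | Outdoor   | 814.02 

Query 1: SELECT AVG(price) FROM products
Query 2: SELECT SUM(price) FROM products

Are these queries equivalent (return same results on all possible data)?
No, not equivalent

Query 1 returns: [(1233.51,)]
Query 2 returns: [(6167.55,)]

Reason: AVG vs SUM give different aggregate values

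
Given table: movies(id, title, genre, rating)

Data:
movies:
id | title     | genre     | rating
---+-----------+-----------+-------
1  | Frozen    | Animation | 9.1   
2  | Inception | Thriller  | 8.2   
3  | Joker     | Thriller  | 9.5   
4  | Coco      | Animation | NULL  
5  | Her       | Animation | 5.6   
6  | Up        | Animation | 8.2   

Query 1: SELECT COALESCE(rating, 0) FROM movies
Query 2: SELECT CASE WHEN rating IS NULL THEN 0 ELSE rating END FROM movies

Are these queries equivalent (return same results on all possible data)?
Yes, equivalent

Both queries return: [(0,), (5.6,), (8.2,), (8.2,), (9.1,), (9.5,)]

Reason: COALESCE vs CASE for NULL handling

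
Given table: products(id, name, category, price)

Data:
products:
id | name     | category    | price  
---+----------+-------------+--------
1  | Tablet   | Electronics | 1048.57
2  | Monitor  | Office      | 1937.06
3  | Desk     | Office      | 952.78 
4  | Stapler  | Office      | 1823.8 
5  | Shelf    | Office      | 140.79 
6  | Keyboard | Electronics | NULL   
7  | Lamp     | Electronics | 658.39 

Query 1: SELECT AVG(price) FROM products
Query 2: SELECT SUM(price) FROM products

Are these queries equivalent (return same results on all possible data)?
No, not equivalent

Query 1 returns: [(1093.5649999999998,)]
Query 2 returns: [(6561.389999999999,)]

Reason: AVG vs SUM give different aggregate values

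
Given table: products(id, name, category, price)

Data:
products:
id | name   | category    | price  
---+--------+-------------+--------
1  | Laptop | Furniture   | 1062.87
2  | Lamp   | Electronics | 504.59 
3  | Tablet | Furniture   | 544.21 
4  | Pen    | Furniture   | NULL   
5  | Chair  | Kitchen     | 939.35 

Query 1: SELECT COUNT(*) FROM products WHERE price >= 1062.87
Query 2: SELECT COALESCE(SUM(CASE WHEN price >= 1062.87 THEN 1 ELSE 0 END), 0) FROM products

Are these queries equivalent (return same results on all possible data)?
Yes, equivalent

Both queries return: [(1,)]

Reason: COUNT with WHERE vs conditional SUM (COALESCE handles empty-table NULL)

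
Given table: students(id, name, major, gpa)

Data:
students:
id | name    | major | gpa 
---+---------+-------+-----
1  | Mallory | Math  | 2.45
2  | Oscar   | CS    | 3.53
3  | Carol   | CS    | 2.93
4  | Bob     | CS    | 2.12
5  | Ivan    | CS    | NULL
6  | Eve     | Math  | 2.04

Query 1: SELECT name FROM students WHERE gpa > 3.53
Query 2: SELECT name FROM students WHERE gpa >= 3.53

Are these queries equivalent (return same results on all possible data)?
No, not equivalent

Query 1 returns: []
Query 2 returns: [('Oscar',)]

Reason: > vs >= gives different results when gpa = 3.53 exists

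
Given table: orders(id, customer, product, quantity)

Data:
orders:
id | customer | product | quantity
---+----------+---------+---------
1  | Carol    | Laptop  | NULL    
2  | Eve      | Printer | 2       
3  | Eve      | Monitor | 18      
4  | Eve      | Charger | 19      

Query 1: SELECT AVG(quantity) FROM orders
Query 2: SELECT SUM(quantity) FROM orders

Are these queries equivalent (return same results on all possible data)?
No, not equivalent

Query 1 returns: [(13.0,)]
Query 2 returns: [(39,)]

Reason: AVG vs SUM give different aggregate values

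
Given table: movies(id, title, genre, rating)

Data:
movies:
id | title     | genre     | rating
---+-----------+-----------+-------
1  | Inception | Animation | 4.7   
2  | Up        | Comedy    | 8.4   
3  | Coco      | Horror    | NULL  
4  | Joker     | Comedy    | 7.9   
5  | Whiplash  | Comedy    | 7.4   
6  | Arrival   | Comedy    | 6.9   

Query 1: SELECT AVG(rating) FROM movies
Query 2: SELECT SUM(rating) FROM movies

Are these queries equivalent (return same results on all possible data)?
No, not equivalent

Query 1 returns: [(7.0600000000000005,)]
Query 2 returns: [(35.300000000000004,)]

Reason: AVG vs SUM give different aggregate values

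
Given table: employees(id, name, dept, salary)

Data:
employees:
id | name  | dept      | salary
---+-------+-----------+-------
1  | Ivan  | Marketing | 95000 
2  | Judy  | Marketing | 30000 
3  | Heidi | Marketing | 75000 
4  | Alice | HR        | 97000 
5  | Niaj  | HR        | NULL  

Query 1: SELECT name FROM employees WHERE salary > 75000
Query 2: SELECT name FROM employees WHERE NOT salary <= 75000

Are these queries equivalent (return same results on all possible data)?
Yes, equivalent

Both queries return: [('Alice',), ('Ivan',)]

Reason: Both filter salary > 75000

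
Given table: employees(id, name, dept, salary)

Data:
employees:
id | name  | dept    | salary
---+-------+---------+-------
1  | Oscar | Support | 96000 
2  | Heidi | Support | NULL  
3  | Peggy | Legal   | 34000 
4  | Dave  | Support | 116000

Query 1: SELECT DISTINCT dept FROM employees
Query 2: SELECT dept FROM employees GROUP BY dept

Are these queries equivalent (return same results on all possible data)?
Yes, equivalent

Both queries return: [('Legal',), ('Support',)]

Reason: Both get unique depts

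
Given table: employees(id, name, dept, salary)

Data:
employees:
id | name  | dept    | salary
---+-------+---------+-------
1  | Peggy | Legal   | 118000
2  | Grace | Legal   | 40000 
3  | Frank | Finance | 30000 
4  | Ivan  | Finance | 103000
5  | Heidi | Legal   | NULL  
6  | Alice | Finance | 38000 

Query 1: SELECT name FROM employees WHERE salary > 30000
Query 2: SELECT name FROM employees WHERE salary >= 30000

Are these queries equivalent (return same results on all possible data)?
No, not equivalent

Query 1 returns: [('Peggy',), ('Grace',), ('Ivan',), ('Alice',)]
Query 2 returns: [('Peggy',), ('Grace',), ('Frank',), ('Ivan',), ('Alice',)]

Reason: > vs >= gives different results when salary = 30000 exists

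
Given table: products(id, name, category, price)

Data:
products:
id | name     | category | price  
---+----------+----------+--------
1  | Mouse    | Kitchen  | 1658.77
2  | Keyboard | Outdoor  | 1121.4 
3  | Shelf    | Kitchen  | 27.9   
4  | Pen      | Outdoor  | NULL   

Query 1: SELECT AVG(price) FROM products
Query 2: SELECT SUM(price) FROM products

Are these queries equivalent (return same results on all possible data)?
No, not equivalent

Query 1 returns: [(936.0233333333334,)]
Query 2 returns: [(2808.07,)]

Reason: AVG vs SUM give different aggregate values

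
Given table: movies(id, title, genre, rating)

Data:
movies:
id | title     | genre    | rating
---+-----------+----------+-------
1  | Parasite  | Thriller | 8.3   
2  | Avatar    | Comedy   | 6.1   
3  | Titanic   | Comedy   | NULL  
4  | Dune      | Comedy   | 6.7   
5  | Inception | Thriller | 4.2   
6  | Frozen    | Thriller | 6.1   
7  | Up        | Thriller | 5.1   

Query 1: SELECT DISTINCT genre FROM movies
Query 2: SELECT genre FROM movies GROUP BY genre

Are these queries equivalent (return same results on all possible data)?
Yes, equivalent

Both queries return: [('Comedy',), ('Thriller',)]

Reason: Both get unique genres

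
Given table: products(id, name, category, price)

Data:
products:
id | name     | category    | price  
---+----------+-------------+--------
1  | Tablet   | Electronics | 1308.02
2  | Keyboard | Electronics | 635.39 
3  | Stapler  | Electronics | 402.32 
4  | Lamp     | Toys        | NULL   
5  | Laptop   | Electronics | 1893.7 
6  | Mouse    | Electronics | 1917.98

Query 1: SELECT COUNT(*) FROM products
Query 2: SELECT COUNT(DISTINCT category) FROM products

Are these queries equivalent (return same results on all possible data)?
No, not equivalent

Query 1 returns: [(6,)]
Query 2 returns: [(2,)]

Reason: COUNT(*) counts rows, COUNT(DISTINCT category) counts unique categorys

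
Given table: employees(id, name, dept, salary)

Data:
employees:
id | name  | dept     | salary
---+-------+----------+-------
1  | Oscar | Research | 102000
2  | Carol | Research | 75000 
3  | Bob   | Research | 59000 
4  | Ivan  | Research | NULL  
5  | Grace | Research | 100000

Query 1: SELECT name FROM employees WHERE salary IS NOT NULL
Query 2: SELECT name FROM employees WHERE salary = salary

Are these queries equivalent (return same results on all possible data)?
Yes, equivalent

Both queries return: [('Bob',), ('Carol',), ('Grace',), ('Oscar',)]

Reason: IS NOT NULL vs self-equality (both exclude NULLs)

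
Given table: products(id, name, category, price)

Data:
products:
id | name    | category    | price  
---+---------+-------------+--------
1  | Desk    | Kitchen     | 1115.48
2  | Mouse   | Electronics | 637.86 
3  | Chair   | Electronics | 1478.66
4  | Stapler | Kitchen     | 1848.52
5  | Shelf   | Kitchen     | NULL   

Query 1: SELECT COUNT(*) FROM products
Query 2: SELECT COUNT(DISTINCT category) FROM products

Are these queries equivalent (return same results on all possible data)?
No, not equivalent

Query 1 returns: [(5,)]
Query 2 returns: [(2,)]

Reason: COUNT(*) counts rows, COUNT(DISTINCT category) counts unique categorys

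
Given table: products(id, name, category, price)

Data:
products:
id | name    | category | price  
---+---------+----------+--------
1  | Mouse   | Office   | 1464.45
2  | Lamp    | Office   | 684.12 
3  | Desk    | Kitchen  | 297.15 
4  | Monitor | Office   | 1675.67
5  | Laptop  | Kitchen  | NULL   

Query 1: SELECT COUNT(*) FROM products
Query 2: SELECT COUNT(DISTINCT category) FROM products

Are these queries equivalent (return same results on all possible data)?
No, not equivalent

Query 1 returns: [(5,)]
Query 2 returns: [(2,)]

Reason: COUNT(*) counts rows, COUNT(DISTINCT category) counts unique categorys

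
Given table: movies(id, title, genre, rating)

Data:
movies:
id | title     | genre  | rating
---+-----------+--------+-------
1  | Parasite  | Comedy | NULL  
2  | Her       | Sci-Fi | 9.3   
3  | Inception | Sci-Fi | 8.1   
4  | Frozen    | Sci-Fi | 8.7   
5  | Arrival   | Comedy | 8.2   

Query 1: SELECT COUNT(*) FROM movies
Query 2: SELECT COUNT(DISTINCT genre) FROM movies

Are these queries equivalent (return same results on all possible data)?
No, not equivalent

Query 1 returns: [(5,)]
Query 2 returns: [(2,)]

Reason: COUNT(*) counts rows, COUNT(DISTINCT genre) counts unique genres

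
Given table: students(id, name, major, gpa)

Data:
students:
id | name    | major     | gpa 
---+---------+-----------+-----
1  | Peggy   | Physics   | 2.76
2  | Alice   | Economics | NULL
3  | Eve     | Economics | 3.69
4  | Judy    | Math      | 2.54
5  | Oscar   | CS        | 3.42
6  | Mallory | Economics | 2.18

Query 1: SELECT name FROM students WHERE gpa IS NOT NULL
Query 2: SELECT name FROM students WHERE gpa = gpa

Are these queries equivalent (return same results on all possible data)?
Yes, equivalent

Both queries return: [('Eve',), ('Judy',), ('Mallory',), ('Oscar',), ('Peggy',)]

Reason: IS NOT NULL vs self-equality (both exclude NULLs)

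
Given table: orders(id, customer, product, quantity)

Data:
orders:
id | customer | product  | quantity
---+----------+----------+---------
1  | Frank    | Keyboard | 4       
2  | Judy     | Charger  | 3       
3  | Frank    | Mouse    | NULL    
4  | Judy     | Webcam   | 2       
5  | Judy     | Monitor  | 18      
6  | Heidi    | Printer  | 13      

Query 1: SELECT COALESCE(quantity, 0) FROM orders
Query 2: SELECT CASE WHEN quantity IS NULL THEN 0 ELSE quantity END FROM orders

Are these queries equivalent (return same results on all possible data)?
Yes, equivalent

Both queries return: [(0,), (2,), (3,), (4,), (13,), (18,)]

Reason: COALESCE vs CASE for NULL handling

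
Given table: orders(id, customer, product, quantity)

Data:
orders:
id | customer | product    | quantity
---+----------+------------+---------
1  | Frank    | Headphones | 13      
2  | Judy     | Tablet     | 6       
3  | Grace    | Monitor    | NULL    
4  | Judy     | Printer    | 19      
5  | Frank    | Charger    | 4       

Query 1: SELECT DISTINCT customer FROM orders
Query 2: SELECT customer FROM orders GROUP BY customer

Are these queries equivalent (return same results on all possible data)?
Yes, equivalent

Both queries return: [('Frank',), ('Grace',), ('Judy',)]

Reason: Both get unique customers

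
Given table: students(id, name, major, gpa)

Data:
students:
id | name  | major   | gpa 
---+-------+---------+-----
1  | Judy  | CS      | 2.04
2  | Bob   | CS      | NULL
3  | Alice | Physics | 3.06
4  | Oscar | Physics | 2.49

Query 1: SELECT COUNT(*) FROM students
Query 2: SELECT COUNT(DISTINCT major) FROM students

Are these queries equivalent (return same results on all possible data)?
No, not equivalent

Query 1 returns: [(4,)]
Query 2 returns: [(2,)]

Reason: COUNT(*) counts rows, COUNT(DISTINCT major) counts unique majors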